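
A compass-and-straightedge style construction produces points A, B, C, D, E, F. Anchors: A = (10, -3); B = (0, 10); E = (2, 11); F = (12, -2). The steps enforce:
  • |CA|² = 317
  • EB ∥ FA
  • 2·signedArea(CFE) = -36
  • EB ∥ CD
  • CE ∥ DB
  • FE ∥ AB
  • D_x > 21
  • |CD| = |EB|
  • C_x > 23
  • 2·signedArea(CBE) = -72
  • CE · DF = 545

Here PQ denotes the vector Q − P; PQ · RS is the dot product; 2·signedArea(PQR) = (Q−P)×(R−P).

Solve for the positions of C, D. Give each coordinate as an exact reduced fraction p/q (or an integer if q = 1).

C = (24, -14)
D = (22, -15)

1. C_x = 24  [2·signedArea(CBE) = -72 ∩ 2·signedArea(CFE) = -36]
2. C_y = -14  [2·signedArea(CBE) = -72 ∩ 2·signedArea(CFE) = -36]
   → C = (24, -14)
3. D_x = 22  [CE ∥ DB ∩ EB ∥ CD]
4. D_y = -15  [CE ∥ DB ∩ EB ∥ CD]
   → D = (22, -15)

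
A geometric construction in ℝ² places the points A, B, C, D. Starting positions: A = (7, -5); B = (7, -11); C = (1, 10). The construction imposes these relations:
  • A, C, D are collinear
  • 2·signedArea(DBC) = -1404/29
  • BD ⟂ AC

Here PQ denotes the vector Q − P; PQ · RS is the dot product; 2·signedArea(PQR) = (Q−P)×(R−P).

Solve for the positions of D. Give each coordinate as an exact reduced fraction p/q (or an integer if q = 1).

D = (263/29, -295/29)

1. D_x = 263/29  [A, C, D are collinear ∩ BD ⟂ AC]
2. D_y = -295/29  [A, C, D are collinear ∩ BD ⟂ AC]
   → D = (263/29, -295/29)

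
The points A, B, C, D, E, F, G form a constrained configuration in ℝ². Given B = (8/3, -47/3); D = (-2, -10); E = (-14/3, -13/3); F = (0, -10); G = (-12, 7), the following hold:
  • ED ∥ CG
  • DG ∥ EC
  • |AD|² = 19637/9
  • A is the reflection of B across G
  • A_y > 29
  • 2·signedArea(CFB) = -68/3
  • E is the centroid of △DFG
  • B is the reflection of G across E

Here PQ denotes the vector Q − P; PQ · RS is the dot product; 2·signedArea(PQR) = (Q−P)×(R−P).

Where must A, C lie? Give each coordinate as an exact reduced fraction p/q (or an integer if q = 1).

A = (-80/3, 89/3)
C = (-44/3, 38/3)

1. A_x = -80/3  [A is the reflection of B across G]
2. A_y = 89/3  [A is the reflection of B across G]
   → A = (-80/3, 89/3)
3. C_x = -44/3  [ED ∥ CG ∩ DG ∥ EC]
4. C_y = 38/3  [ED ∥ CG ∩ DG ∥ EC]
   → C = (-44/3, 38/3)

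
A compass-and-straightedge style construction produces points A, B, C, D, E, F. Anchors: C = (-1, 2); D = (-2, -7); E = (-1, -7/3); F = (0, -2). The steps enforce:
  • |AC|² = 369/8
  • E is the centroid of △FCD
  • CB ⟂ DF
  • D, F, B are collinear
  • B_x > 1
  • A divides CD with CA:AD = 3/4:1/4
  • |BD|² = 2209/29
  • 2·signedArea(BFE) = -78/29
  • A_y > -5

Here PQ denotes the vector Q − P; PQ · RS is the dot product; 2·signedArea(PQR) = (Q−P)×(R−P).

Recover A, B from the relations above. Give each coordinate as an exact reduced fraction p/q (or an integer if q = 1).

A = (-7/4, -19/4)
B = (36/29, 32/29)

1. A_x = -7/4  [A divides CD with CA:AD = 3/4:1/4]
2. A_y = -19/4  [A divides CD with CA:AD = 3/4:1/4]
   → A = (-7/4, -19/4)
3. B_x = 36/29  [D, F, B are collinear ∩ CB ⟂ DF]
4. B_y = 32/29  [D, F, B are collinear ∩ CB ⟂ DF]
   → B = (36/29, 32/29)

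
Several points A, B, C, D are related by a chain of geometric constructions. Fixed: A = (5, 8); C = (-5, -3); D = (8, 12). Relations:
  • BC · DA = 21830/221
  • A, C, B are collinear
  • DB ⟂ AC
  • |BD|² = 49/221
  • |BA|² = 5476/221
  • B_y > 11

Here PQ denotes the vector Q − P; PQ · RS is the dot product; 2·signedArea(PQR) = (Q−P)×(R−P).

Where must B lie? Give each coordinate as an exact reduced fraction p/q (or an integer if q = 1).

1. B_x = 1845/221  [A, C, B are collinear ∩ DB ⟂ AC]
2. B_y = 2582/221  [A, C, B are collinear ∩ DB ⟂ AC]
   → B = (1845/221, 2582/221)

B = (1845/221, 2582/221)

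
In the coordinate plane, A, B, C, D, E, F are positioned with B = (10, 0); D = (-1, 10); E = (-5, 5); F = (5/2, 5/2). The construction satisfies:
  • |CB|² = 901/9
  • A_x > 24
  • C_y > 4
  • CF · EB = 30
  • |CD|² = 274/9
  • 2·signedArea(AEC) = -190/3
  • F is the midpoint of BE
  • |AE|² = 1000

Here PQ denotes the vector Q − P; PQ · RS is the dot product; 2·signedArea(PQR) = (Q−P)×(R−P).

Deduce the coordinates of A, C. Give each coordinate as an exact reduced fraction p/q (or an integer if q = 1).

1. C_x = 4/3  [line -15·x + 5·y + -5 = 0 ∩ |CB|² = 901/9]
2. C_y = 5  [line -15·x + 5·y + -5 = 0 ∩ |CB|² = 901/9]
   → C = (4/3, 5)
3. A_y = -5  [2·signedArea(AEC) = -190/3]
4. A_x = 25  [|AE|² = 1000]
   → A = (25, -5)

A = (25, -5)
C = (4/3, 5)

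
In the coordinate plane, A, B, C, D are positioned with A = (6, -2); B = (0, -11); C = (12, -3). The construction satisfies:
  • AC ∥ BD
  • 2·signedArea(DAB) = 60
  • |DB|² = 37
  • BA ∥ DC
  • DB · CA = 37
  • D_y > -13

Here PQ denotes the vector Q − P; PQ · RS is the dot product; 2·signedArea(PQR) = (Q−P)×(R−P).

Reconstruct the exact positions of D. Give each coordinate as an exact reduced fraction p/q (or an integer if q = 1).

1. D_x = 6  [BA ∥ DC ∩ AC ∥ BD]
2. D_y = -12  [BA ∥ DC ∩ AC ∥ BD]
   → D = (6, -12)

D = (6, -12)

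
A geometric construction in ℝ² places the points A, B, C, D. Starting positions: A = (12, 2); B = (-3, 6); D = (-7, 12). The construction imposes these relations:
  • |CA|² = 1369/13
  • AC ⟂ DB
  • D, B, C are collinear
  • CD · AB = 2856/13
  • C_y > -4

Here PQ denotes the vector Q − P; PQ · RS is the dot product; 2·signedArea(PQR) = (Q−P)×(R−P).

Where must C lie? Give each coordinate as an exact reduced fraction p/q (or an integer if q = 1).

C = (45/13, -48/13)

1. C_x = 45/13  [D, B, C are collinear ∩ AC ⟂ DB]
2. C_y = -48/13  [D, B, C are collinear ∩ AC ⟂ DB]
   → C = (45/13, -48/13)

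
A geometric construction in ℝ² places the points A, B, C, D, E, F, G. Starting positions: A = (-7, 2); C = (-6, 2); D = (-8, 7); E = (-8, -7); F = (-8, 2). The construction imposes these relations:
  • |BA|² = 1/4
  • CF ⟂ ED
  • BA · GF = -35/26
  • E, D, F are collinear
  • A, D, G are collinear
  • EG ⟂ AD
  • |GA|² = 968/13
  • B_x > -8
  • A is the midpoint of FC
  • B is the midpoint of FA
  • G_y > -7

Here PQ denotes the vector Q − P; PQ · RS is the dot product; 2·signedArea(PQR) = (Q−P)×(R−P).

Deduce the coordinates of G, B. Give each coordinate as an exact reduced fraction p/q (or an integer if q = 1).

1. G_x = -69/13  [A, D, G are collinear ∩ EG ⟂ AD]
2. G_y = -84/13  [A, D, G are collinear ∩ EG ⟂ AD]
   → G = (-69/13, -84/13)
3. B_x = -15/2  [B is the midpoint of FA]
4. B_y = 2  [B is the midpoint of FA]
   → B = (-15/2, 2)

B = (-15/2, 2)
G = (-69/13, -84/13)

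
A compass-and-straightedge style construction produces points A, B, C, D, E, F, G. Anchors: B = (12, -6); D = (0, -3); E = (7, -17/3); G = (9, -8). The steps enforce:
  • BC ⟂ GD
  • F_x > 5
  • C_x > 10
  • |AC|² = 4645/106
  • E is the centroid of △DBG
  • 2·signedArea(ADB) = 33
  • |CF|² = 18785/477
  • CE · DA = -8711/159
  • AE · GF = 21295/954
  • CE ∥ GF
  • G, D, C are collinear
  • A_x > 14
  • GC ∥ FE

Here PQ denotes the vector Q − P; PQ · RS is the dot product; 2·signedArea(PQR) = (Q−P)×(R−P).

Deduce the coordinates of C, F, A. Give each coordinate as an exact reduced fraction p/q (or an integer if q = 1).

A = (15, -4)
C = (1107/106, -933/106)
F = (589/106, -1547/318)

1. C_x = 1107/106  [G, D, C are collinear ∩ BC ⟂ GD]
2. C_y = -933/106  [G, D, C are collinear ∩ BC ⟂ GD]
   → C = (1107/106, -933/106)
3. F_x = 589/106  [GC ∥ FE ∩ CE ∥ GF]
4. F_y = -1547/318  [GC ∥ FE ∩ CE ∥ GF]
   → F = (589/106, -1547/318)
5. A_x = 15  [2·signedArea(ADB) = 33 ∩ CE · DA = -8711/159]
6. A_y = -4  [2·signedArea(ADB) = 33 ∩ CE · DA = -8711/159]
   → A = (15, -4)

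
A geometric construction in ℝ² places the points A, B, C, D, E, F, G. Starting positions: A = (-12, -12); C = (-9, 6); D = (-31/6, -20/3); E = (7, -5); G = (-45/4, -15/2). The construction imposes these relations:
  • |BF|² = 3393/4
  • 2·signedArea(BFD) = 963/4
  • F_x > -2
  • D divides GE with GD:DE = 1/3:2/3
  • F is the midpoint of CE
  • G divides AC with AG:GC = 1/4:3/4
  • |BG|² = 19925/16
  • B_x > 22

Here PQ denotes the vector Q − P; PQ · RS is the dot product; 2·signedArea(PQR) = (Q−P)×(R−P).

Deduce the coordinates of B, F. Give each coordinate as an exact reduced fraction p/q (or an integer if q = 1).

1. F_x = -1  [F is the midpoint of CE]
2. F_y = 1/2  [F is the midpoint of CE]
   → F = (-1, 1/2)
3. B_x = 23  [line 43/6·x + -25/6·y + -463/2 = 0 ∩ |BG|² = 19925/16]
4. B_y = -16  [line 43/6·x + -25/6·y + -463/2 = 0 ∩ |BG|² = 19925/16]
   → B = (23, -16)

B = (23, -16)
F = (-1, 1/2)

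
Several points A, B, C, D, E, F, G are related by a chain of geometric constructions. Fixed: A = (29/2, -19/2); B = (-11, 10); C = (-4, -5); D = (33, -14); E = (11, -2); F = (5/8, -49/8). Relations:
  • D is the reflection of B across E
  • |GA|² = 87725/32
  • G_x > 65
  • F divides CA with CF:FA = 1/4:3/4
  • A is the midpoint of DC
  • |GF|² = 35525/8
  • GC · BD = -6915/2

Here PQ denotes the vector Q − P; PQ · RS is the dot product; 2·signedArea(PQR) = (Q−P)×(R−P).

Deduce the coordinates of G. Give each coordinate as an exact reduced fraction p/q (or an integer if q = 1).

G = (523/8, -175/8)

1. G_x = 523/8  [line -44·x + 24·y + 6803/2 = 0 ∩ |GF|² = 35525/8]
2. G_y = -175/8  [line -44·x + 24·y + 6803/2 = 0 ∩ |GF|² = 35525/8]
   → G = (523/8, -175/8)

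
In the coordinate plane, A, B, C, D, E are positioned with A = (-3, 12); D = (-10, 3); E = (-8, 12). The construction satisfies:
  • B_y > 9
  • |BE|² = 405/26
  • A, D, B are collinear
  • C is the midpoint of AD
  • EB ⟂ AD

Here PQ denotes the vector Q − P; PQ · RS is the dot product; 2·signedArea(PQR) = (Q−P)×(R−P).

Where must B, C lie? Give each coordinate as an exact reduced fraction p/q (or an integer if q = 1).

B = (-127/26, 249/26)
C = (-13/2, 15/2)

1. B_x = -127/26  [A, D, B are collinear ∩ EB ⟂ AD]
2. B_y = 249/26  [A, D, B are collinear ∩ EB ⟂ AD]
   → B = (-127/26, 249/26)
3. C_x = -13/2  [C is the midpoint of AD]
4. C_y = 15/2  [C is the midpoint of AD]
   → C = (-13/2, 15/2)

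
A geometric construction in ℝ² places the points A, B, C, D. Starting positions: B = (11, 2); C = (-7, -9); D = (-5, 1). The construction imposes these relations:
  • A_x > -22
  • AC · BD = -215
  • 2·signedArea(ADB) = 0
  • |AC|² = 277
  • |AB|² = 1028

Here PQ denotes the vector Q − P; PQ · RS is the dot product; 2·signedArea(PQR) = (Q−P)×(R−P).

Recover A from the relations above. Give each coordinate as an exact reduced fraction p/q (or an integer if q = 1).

A = (-21, 0)

1. A_x = -21  [2·signedArea(ADB) = 0 ∩ AC · BD = -215]
2. A_y = 0  [2·signedArea(ADB) = 0 ∩ AC · BD = -215]
   → A = (-21, 0)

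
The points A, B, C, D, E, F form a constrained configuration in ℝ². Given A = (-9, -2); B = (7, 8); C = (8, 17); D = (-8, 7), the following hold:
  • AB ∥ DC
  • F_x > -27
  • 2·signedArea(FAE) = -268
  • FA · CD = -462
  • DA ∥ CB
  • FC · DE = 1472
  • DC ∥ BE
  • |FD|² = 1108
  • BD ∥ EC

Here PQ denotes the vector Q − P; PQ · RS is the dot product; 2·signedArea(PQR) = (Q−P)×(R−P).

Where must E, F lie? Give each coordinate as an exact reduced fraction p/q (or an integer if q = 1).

E = (23, 18)
F = (-26, -21)

1. E_x = 23  [BD ∥ EC ∩ DC ∥ BE]
2. E_y = 18  [BD ∥ EC ∩ DC ∥ BE]
   → E = (23, 18)
3. F_x = -26  [2·signedArea(FAE) = -268 ∩ FA · CD = -462]
4. F_y = -21  [2·signedArea(FAE) = -268 ∩ FA · CD = -462]
   → F = (-26, -21)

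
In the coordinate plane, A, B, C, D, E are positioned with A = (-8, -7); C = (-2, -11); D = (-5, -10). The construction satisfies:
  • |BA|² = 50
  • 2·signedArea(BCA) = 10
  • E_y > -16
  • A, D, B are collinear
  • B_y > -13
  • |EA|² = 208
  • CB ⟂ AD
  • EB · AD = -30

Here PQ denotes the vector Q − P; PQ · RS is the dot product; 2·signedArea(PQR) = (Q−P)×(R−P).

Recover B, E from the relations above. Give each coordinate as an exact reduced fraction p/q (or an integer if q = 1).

B = (-3, -12)
E = (4, -15)

1. B_x = -3  [A, D, B are collinear ∩ CB ⟂ AD]
2. B_y = -12  [A, D, B are collinear ∩ CB ⟂ AD]
   → B = (-3, -12)
3. E_x = 4  [line -3·x + 3·y + 57 = 0 ∩ |EA|² = 208]
4. E_y = -15  [line -3·x + 3·y + 57 = 0 ∩ |EA|² = 208]
   → E = (4, -15)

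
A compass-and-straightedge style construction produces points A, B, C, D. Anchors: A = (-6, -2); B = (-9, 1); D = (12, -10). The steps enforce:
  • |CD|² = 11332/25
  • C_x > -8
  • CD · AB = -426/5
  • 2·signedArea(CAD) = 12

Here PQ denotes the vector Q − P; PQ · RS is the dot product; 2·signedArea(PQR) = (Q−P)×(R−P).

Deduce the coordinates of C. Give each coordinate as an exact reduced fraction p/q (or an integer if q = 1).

C = (-36/5, -4/5)

1. C_x = -36/5  [2·signedArea(CAD) = 12 ∩ CD · AB = -426/5]
2. C_y = -4/5  [2·signedArea(CAD) = 12 ∩ CD · AB = -426/5]
   → C = (-36/5, -4/5)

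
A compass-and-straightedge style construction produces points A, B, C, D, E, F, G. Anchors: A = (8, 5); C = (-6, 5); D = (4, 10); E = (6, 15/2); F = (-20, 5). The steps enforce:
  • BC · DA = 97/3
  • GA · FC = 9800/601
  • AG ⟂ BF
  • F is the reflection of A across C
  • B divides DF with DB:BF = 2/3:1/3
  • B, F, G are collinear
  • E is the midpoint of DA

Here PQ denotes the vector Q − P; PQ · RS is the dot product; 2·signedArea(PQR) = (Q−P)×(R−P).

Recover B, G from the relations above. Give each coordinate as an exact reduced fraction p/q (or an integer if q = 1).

B = (-12, 20/3)
G = (4108/601, 6365/601)

1. B_x = -12  [B divides DF with DB:BF = 2/3:1/3]
2. B_y = 20/3  [B divides DF with DB:BF = 2/3:1/3]
   → B = (-12, 20/3)
3. G_x = 4108/601  [B, F, G are collinear ∩ AG ⟂ BF]
4. G_y = 6365/601  [B, F, G are collinear ∩ AG ⟂ BF]
   → G = (4108/601, 6365/601)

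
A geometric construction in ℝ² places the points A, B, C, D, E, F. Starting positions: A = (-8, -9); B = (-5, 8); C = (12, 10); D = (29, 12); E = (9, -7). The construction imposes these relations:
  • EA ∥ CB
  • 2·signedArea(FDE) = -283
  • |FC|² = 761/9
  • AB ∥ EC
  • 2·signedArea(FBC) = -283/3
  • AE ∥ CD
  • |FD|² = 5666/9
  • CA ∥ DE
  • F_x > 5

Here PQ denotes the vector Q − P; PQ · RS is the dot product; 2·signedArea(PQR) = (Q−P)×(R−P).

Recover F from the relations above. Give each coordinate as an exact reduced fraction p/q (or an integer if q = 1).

1. F_x = 16/3  [2·signedArea(FBC) = -283/3 ∩ 2·signedArea(FDE) = -283]
2. F_y = 11/3  [2·signedArea(FBC) = -283/3 ∩ 2·signedArea(FDE) = -283]
   → F = (16/3, 11/3)

F = (16/3, 11/3)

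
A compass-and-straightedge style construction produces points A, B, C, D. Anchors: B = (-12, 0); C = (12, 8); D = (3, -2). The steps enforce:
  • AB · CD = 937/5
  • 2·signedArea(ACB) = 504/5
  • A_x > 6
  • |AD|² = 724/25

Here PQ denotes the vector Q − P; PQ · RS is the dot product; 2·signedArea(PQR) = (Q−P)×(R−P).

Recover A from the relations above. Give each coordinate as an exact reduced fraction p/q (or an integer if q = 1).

1. A_x = 33/5  [AB · CD = 937/5 ∩ 2·signedArea(ACB) = 504/5]
2. A_y = 2  [AB · CD = 937/5 ∩ 2·signedArea(ACB) = 504/5]
   → A = (33/5, 2)

A = (33/5, 2)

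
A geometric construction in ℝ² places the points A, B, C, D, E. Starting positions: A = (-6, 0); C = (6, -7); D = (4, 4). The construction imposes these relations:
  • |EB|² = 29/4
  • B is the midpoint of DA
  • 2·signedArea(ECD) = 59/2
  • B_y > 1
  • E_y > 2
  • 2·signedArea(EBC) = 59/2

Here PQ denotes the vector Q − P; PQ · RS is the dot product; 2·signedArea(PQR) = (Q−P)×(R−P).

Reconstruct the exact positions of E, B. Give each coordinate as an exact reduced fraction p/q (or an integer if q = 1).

B = (-1, 2)
E = (3/2, 3)

1. B_x = -1  [B is the midpoint of DA]
2. B_y = 2  [B is the midpoint of DA]
   → B = (-1, 2)
3. E_x = 3/2  [2·signedArea(ECD) = 59/2 ∩ 2·signedArea(EBC) = 59/2]
4. E_y = 3  [2·signedArea(ECD) = 59/2 ∩ 2·signedArea(EBC) = 59/2]
   → E = (3/2, 3)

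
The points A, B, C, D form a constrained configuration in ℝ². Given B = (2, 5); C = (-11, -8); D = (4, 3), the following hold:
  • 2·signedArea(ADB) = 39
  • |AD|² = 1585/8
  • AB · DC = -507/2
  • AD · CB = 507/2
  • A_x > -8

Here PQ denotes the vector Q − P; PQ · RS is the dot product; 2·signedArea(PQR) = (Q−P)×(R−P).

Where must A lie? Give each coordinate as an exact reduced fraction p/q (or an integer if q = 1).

A = (-31/4, -19/4)

1. A_x = -31/4  [AB · DC = -507/2 ∩ AD · CB = 507/2]
2. A_y = -19/4  [AB · DC = -507/2 ∩ AD · CB = 507/2]
   → A = (-31/4, -19/4)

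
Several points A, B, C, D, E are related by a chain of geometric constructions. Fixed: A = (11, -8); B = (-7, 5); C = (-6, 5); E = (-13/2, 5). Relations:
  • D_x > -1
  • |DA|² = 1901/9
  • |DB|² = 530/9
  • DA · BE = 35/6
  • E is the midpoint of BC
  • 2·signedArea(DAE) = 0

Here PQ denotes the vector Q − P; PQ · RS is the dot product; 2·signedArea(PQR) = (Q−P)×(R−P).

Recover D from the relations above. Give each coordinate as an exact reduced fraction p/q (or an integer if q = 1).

D = (-2/3, 2/3)

1. D_x = -2/3  [2·signedArea(DAE) = 0 ∩ DA · BE = 35/6]
2. D_y = 2/3  [2·signedArea(DAE) = 0 ∩ DA · BE = 35/6]
   → D = (-2/3, 2/3)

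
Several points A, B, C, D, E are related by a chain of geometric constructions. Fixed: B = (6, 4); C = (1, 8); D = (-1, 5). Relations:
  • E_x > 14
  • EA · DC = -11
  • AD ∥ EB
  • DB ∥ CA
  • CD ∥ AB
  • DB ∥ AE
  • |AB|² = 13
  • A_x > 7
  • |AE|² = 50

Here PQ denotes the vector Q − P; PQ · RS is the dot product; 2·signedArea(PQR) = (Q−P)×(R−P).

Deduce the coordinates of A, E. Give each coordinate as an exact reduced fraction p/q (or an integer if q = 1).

1. A_x = 8  [CD ∥ AB ∩ DB ∥ CA]
2. A_y = 7  [CD ∥ AB ∩ DB ∥ CA]
   → A = (8, 7)
3. E_x = 15  [AD ∥ EB ∩ DB ∥ AE]
4. E_y = 6  [AD ∥ EB ∩ DB ∥ AE]
   → E = (15, 6)

A = (8, 7)
E = (15, 6)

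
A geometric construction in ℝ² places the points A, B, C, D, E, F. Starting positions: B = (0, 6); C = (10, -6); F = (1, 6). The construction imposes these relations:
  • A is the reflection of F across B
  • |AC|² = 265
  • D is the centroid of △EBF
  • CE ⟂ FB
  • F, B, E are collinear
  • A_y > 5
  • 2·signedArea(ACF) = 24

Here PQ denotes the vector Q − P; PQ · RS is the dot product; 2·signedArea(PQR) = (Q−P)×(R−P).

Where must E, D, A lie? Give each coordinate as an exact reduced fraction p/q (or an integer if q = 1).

1. E_x = 10  [F, B, E are collinear ∩ CE ⟂ FB]
2. E_y = 6  [F, B, E are collinear ∩ CE ⟂ FB]
   → E = (10, 6)
3. D_x = 11/3  [D is the centroid of △EBF]
4. D_y = 6  [D is the centroid of △EBF]
   → D = (11/3, 6)
5. A_x = -1  [A is the reflection of F across B]
6. A_y = 6  [A is the reflection of F across B]
   → A = (-1, 6)

A = (-1, 6)
D = (11/3, 6)
E = (10, 6)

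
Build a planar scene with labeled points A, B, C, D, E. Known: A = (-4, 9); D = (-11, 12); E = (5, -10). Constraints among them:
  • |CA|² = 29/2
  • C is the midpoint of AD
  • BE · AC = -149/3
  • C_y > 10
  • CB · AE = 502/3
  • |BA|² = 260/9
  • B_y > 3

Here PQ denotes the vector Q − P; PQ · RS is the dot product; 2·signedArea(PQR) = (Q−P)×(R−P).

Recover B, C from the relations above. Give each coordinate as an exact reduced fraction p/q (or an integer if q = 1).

1. C_x = -15/2  [C is the midpoint of AD]
2. C_y = 21/2  [C is the midpoint of AD]
   → C = (-15/2, 21/2)
3. B_x = -10/3  [BE · AC = -149/3 ∩ CB · AE = 502/3]
4. B_y = 11/3  [BE · AC = -149/3 ∩ CB · AE = 502/3]
   → B = (-10/3, 11/3)

B = (-10/3, 11/3)
C = (-15/2, 21/2)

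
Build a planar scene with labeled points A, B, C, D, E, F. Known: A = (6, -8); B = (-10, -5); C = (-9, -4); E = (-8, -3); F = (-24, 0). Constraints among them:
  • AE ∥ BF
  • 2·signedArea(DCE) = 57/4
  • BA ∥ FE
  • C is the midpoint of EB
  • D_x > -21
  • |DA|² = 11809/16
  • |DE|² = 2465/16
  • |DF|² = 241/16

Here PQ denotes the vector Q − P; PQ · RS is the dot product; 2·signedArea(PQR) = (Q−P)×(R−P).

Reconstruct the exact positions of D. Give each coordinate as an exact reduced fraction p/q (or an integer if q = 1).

1. D_x = -81/4  [line -1·x + 1·y + -77/4 = 0 ∩ |DF|² = 241/16]
2. D_y = -1  [line -1·x + 1·y + -77/4 = 0 ∩ |DF|² = 241/16]
   → D = (-81/4, -1)

D = (-81/4, -1)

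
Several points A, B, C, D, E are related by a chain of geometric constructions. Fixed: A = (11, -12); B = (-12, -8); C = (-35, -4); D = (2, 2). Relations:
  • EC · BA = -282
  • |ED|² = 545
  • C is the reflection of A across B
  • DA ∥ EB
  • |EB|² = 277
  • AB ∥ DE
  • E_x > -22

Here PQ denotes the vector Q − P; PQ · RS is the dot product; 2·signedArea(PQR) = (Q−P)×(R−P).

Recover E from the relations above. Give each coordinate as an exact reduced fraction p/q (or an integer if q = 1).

E = (-21, 6)

1. E_x = -21  [DA ∥ EB ∩ AB ∥ DE]
2. E_y = 6  [DA ∥ EB ∩ AB ∥ DE]
   → E = (-21, 6)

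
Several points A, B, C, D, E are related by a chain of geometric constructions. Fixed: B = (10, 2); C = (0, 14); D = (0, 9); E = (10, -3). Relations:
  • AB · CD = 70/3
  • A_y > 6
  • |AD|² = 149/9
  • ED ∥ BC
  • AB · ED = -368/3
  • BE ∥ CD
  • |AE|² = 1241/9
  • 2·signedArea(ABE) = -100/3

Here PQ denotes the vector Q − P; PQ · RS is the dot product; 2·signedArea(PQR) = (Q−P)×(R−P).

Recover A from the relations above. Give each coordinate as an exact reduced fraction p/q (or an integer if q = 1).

1. A_x = 10/3  [AB · CD = 70/3 ∩ AB · ED = -368/3]
2. A_y = 20/3  [AB · CD = 70/3 ∩ AB · ED = -368/3]
   → A = (10/3, 20/3)

A = (10/3, 20/3)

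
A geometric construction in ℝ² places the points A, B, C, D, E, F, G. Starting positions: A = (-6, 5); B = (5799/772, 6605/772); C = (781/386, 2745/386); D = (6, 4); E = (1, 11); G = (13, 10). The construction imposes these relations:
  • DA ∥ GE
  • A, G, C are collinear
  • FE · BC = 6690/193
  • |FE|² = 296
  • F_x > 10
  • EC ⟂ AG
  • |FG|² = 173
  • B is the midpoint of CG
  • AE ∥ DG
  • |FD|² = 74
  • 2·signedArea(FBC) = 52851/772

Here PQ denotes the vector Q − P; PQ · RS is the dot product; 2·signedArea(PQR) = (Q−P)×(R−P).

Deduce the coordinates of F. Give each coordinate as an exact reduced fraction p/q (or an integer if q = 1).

F = (11, -3)

1. F_x = 11  [2·signedArea(FBC) = 52851/772 ∩ FE · BC = 6690/193]
2. F_y = -3  [2·signedArea(FBC) = 52851/772 ∩ FE · BC = 6690/193]
   → F = (11, -3)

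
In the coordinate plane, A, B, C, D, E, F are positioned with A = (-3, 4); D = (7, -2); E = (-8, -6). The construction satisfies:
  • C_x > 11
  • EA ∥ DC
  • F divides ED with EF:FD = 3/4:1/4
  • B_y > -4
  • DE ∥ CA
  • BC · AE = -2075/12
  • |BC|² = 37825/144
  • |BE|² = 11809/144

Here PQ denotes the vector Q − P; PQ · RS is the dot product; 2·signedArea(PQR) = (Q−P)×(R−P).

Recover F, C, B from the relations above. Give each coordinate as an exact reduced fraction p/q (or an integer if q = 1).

B = (3/4, -11/3)
C = (12, 8)
F = (13/4, -3)

1. F_x = 13/4  [F divides ED with EF:FD = 3/4:1/4]
2. F_y = -3  [F divides ED with EF:FD = 3/4:1/4]
   → F = (13/4, -3)
3. C_x = 12  [DE ∥ CA ∩ EA ∥ DC]
4. C_y = 8  [DE ∥ CA ∩ EA ∥ DC]
   → C = (12, 8)
5. B_x = 3/4  [line 5·x + 10·y + 395/12 = 0 ∩ |BC|² = 37825/144]
6. B_y = -11/3  [line 5·x + 10·y + 395/12 = 0 ∩ |BC|² = 37825/144]
   → B = (3/4, -11/3)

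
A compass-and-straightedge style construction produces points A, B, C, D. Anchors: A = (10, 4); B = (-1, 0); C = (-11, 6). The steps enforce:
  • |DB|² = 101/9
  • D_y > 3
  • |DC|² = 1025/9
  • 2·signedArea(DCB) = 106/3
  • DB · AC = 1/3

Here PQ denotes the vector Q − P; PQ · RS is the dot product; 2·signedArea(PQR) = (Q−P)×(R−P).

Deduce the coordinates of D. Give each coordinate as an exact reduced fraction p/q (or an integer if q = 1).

D = (-2/3, 10/3)

1. D_x = -2/3  [DB · AC = 1/3 ∩ 2·signedArea(DCB) = 106/3]
2. D_y = 10/3  [DB · AC = 1/3 ∩ 2·signedArea(DCB) = 106/3]
   → D = (-2/3, 10/3)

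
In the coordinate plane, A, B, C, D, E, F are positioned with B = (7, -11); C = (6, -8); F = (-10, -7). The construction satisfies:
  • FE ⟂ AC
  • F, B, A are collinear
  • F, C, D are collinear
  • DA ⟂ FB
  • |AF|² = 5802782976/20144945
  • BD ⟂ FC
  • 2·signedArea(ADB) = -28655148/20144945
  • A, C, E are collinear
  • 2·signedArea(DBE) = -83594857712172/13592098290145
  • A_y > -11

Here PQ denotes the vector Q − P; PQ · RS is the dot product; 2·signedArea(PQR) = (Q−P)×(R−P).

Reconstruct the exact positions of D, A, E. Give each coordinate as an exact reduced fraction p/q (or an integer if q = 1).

A = (511142/78385, -853399/78385)
D = (1846/257, -2075/257)
E = (281408158918/52887541985, -224023127591/52887541985)

1. D_x = 1846/257  [F, C, D are collinear ∩ BD ⟂ FC]
2. D_y = -2075/257  [F, C, D are collinear ∩ BD ⟂ FC]
   → D = (1846/257, -2075/257)
3. A_x = 511142/78385  [F, B, A are collinear ∩ DA ⟂ FB]
4. A_y = -853399/78385  [F, B, A are collinear ∩ DA ⟂ FB]
   → A = (511142/78385, -853399/78385)
5. E_x = 281408158918/52887541985  [A, C, E are collinear ∩ FE ⟂ AC]
6. E_y = -224023127591/52887541985  [A, C, E are collinear ∩ FE ⟂ AC]
   → E = (281408158918/52887541985, -224023127591/52887541985)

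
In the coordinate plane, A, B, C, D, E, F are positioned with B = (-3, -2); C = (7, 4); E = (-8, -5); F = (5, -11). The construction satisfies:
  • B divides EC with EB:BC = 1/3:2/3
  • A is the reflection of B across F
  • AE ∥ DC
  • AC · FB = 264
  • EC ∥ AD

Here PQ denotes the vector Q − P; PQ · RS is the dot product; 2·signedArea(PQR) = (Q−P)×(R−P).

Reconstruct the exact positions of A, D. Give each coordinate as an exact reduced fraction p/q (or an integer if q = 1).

1. A_x = 13  [A is the reflection of B across F]
2. A_y = -20  [A is the reflection of B across F]
   → A = (13, -20)
3. D_x = 28  [AE ∥ DC ∩ EC ∥ AD]
4. D_y = -11  [AE ∥ DC ∩ EC ∥ AD]
   → D = (28, -11)

A = (13, -20)
D = (28, -11)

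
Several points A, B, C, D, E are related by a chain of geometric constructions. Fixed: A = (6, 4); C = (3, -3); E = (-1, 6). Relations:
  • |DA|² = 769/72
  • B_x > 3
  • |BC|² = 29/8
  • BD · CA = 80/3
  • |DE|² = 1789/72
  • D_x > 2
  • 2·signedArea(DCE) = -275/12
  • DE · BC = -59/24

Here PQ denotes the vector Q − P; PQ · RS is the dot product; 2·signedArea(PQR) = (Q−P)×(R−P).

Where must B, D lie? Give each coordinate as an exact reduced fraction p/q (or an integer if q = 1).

1. D_x = 35/12  [line -9·x + -4·y + 455/12 = 0 ∩ |DE|² = 1789/72]
2. D_y = 35/12  [line -9·x + -4·y + 455/12 = 0 ∩ |DE|² = 1789/72]
   → D = (35/12, 35/12)
3. B_x = 15/4  [BD · CA = 80/3 ∩ DE · BC = -59/24]
4. B_y = -5/4  [BD · CA = 80/3 ∩ DE · BC = -59/24]
   → B = (15/4, -5/4)

B = (15/4, -5/4)
D = (35/12, 35/12)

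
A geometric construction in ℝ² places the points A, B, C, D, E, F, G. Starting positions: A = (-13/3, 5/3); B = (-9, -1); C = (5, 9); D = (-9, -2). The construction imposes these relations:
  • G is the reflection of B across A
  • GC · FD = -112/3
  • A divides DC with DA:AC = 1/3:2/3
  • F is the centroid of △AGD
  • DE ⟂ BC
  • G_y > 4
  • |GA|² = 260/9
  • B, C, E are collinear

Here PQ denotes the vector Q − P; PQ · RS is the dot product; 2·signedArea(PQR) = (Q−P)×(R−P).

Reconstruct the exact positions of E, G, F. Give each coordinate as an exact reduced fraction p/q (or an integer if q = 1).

1. E_x = -701/74  [B, C, E are collinear ∩ DE ⟂ BC]
2. E_y = -99/74  [B, C, E are collinear ∩ DE ⟂ BC]
   → E = (-701/74, -99/74)
3. G_x = 1/3  [G is the reflection of B across A]
4. G_y = 13/3  [G is the reflection of B across A]
   → G = (1/3, 13/3)
5. F_x = -13/3  [F is the centroid of △AGD]
6. F_y = 4/3  [F is the centroid of △AGD]
   → F = (-13/3, 4/3)

E = (-701/74, -99/74)
F = (-13/3, 4/3)
G = (1/3, 13/3)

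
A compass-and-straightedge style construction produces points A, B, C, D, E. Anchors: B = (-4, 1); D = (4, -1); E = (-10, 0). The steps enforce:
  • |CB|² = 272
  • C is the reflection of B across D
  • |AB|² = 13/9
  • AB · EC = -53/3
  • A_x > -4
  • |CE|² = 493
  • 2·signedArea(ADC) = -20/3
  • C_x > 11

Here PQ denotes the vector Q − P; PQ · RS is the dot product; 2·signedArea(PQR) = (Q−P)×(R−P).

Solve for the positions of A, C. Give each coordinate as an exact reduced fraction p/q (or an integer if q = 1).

1. C_x = 12  [C is the reflection of B across D]
2. C_y = -3  [C is the reflection of B across D]
   → C = (12, -3)
3. A_x = -10/3  [AB · EC = -53/3 ∩ 2·signedArea(ADC) = -20/3]
4. A_y = 0  [AB · EC = -53/3 ∩ 2·signedArea(ADC) = -20/3]
   → A = (-10/3, 0)

A = (-10/3, 0)
C = (12, -3)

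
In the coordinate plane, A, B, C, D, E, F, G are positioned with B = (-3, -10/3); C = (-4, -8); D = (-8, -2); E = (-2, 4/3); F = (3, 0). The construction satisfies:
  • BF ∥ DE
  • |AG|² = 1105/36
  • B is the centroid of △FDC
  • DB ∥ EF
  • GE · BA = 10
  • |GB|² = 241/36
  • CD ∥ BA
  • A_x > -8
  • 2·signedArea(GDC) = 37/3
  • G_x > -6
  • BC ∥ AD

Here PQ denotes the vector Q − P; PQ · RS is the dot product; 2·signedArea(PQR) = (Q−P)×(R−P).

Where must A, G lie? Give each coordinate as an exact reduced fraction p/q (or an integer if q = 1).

A = (-7, 8/3)
G = (-11/2, -8/3)

1. A_x = -7  [BC ∥ AD ∩ CD ∥ BA]
2. A_y = 8/3  [BC ∥ AD ∩ CD ∥ BA]
   → A = (-7, 8/3)
3. G_x = -11/2  [2·signedArea(GDC) = 37/3 ∩ GE · BA = 10]
4. G_y = -8/3  [2·signedArea(GDC) = 37/3 ∩ GE · BA = 10]
   → G = (-11/2, -8/3)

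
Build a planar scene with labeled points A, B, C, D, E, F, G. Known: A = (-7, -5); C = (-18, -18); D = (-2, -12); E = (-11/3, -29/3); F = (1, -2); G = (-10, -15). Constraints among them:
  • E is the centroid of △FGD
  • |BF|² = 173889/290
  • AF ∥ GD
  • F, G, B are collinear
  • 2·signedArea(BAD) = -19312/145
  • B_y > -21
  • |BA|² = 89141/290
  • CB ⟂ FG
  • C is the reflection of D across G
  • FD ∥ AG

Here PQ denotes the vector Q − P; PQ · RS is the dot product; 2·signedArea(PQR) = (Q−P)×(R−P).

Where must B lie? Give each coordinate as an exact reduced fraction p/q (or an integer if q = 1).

1. B_x = -4297/290  [F, G, B are collinear ∩ CB ⟂ FG]
2. B_y = -6001/290  [F, G, B are collinear ∩ CB ⟂ FG]
   → B = (-4297/290, -6001/290)

B = (-4297/290, -6001/290)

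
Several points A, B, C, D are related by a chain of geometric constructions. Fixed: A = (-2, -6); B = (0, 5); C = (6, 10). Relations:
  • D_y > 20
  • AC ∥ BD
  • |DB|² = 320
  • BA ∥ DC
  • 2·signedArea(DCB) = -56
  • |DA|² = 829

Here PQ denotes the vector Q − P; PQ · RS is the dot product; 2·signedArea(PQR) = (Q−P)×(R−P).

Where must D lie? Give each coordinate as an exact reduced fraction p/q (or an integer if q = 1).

1. D_x = 8  [BA ∥ DC ∩ AC ∥ BD]
2. D_y = 21  [BA ∥ DC ∩ AC ∥ BD]
   → D = (8, 21)

D = (8, 21)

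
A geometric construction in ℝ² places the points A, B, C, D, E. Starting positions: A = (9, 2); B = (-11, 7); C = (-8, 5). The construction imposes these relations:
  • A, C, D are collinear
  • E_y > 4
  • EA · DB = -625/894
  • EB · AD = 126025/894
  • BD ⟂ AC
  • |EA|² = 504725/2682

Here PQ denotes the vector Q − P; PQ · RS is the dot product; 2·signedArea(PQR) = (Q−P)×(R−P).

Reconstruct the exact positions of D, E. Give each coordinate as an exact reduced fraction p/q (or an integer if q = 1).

D = (-3353/298, 1661/298)
E = (-3949/894, 4343/894)

1. D_x = -3353/298  [A, C, D are collinear ∩ BD ⟂ AC]
2. D_y = 1661/298  [A, C, D are collinear ∩ BD ⟂ AC]
   → D = (-3353/298, 1661/298)
3. E_x = -3949/894  [EB · AD = 126025/894 ∩ EA · DB = -625/894]
4. E_y = 4343/894  [EB · AD = 126025/894 ∩ EA · DB = -625/894]
   → E = (-3949/894, 4343/894)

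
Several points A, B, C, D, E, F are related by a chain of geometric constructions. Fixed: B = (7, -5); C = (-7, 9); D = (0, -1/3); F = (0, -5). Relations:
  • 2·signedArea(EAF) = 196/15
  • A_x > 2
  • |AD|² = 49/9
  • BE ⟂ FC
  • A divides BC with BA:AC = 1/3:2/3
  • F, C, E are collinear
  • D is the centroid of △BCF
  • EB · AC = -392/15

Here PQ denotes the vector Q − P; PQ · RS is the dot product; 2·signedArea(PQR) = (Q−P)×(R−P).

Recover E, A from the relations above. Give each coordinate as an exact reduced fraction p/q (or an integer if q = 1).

A = (7/3, -1/3)
E = (7/5, -39/5)

1. E_x = 7/5  [F, C, E are collinear ∩ BE ⟂ FC]
2. E_y = -39/5  [F, C, E are collinear ∩ BE ⟂ FC]
   → E = (7/5, -39/5)
3. A_x = 7/3  [A divides BC with BA:AC = 1/3:2/3]
4. A_y = -1/3  [A divides BC with BA:AC = 1/3:2/3]
   → A = (7/3, -1/3)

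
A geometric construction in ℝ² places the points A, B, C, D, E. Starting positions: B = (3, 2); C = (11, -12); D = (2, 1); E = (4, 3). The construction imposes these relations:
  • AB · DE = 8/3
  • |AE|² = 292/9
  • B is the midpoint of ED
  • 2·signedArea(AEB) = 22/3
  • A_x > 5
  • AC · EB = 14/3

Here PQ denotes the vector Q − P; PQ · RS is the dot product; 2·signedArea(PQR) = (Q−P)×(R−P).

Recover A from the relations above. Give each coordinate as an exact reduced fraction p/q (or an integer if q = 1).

A = (6, -7/3)

1. A_x = 6  [AC · EB = 14/3 ∩ 2·signedArea(AEB) = 22/3]
2. A_y = -7/3  [AC · EB = 14/3 ∩ 2·signedArea(AEB) = 22/3]
   → A = (6, -7/3)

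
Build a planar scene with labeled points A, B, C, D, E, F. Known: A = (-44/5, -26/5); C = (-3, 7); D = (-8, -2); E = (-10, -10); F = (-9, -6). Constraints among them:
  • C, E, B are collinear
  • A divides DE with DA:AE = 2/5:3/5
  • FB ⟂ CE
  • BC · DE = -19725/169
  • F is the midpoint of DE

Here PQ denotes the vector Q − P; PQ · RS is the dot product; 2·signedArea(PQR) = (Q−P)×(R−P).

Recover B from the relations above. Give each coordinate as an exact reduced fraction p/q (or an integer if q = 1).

1. B_x = -2855/338  [C, E, B are collinear ∩ FB ⟂ CE]
2. B_y = -2105/338  [C, E, B are collinear ∩ FB ⟂ CE]
   → B = (-2855/338, -2105/338)

B = (-2855/338, -2105/338)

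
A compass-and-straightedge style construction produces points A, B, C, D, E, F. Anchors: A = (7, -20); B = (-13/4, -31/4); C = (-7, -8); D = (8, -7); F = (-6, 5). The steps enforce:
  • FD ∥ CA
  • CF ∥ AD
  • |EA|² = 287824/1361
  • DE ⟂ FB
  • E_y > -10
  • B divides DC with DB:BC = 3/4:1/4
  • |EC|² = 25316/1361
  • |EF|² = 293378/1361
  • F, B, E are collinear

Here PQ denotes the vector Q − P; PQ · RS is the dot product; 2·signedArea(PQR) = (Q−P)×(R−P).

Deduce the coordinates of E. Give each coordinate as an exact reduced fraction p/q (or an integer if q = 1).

E = (-3953/1361, -12728/1361)

1. E_x = -3953/1361  [F, B, E are collinear ∩ DE ⟂ FB]
2. E_y = -12728/1361  [F, B, E are collinear ∩ DE ⟂ FB]
   → E = (-3953/1361, -12728/1361)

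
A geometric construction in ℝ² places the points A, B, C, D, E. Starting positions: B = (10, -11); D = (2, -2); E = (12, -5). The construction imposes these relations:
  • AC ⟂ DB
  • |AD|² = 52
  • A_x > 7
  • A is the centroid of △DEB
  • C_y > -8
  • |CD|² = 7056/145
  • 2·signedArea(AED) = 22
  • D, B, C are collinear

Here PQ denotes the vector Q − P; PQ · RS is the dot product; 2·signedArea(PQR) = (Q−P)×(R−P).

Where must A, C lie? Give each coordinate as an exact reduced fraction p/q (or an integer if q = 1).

1. A_x = 8  [A is the centroid of △DEB]
2. A_y = -6  [A is the centroid of △DEB]
   → A = (8, -6)
3. C_x = 962/145  [D, B, C are collinear ∩ AC ⟂ DB]
4. C_y = -1046/145  [D, B, C are collinear ∩ AC ⟂ DB]
   → C = (962/145, -1046/145)

A = (8, -6)
C = (962/145, -1046/145)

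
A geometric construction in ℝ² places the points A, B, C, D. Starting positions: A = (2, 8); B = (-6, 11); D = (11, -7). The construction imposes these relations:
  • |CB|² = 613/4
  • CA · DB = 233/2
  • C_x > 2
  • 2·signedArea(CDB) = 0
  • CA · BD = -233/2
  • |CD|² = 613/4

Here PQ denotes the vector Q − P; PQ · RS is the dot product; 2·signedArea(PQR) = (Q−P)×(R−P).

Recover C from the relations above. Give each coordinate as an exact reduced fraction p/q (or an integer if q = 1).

1. C_x = 5/2  [2·signedArea(CDB) = 0 ∩ CA · DB = 233/2]
2. C_y = 2  [2·signedArea(CDB) = 0 ∩ CA · DB = 233/2]
   → C = (5/2, 2)

C = (5/2, 2)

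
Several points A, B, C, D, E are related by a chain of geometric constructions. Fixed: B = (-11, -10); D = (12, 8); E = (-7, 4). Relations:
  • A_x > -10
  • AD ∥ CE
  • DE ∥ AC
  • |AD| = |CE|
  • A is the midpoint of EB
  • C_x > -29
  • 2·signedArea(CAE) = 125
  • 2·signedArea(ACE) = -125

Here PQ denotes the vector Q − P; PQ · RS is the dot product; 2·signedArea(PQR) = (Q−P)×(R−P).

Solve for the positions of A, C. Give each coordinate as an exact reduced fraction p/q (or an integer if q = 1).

A = (-9, -3)
C = (-28, -7)

1. A_x = -9  [A is the midpoint of EB]
2. A_y = -3  [A is the midpoint of EB]
   → A = (-9, -3)
3. C_x = -28  [AD ∥ CE ∩ DE ∥ AC]
4. C_y = -7  [AD ∥ CE ∩ DE ∥ AC]
   → C = (-28, -7)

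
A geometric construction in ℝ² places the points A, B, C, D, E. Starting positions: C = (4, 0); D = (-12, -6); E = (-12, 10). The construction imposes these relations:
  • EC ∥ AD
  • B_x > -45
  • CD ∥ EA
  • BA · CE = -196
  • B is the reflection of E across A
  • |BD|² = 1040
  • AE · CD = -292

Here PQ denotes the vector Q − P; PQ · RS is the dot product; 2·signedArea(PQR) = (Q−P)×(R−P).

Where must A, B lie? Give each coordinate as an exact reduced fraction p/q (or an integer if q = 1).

A = (-28, 4)
B = (-44, -2)

1. A_x = -28  [EC ∥ AD ∩ CD ∥ EA]
2. A_y = 4  [EC ∥ AD ∩ CD ∥ EA]
   → A = (-28, 4)
3. B_x = -44  [B is the reflection of E across A]
4. B_y = -2  [B is the reflection of E across A]
   → B = (-44, -2)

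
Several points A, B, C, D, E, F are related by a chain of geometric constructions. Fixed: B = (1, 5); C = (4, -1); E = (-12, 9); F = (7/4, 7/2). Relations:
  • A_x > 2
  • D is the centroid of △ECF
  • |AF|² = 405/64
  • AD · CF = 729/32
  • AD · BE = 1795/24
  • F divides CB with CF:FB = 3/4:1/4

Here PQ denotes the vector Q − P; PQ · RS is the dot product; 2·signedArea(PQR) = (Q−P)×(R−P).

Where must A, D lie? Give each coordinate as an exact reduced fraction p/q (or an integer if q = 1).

A = (23/8, 5/4)
D = (-25/12, 23/6)

1. D_x = -25/12  [D is the centroid of △ECF]
2. D_y = 23/6  [D is the centroid of △ECF]
   → D = (-25/12, 23/6)
3. A_x = 23/8  [AD · BE = 1795/24 ∩ AD · CF = 729/32]
4. A_y = 5/4  [AD · BE = 1795/24 ∩ AD · CF = 729/32]
   → A = (23/8, 5/4)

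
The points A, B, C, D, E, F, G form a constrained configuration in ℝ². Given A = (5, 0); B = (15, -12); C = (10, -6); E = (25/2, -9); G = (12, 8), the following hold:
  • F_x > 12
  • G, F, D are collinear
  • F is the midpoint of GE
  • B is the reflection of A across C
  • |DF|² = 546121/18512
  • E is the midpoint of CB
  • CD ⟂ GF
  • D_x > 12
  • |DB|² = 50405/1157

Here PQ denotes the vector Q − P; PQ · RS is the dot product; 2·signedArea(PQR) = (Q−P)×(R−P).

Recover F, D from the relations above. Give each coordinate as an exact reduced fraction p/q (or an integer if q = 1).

D = (14358/1157, -6860/1157)
F = (49/4, -1/2)

1. F_x = 49/4  [F is the midpoint of GE]
2. F_y = -1/2  [F is the midpoint of GE]
   → F = (49/4, -1/2)
3. D_x = 14358/1157  [G, F, D are collinear ∩ CD ⟂ GF]
4. D_y = -6860/1157  [G, F, D are collinear ∩ CD ⟂ GF]
   → D = (14358/1157, -6860/1157)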